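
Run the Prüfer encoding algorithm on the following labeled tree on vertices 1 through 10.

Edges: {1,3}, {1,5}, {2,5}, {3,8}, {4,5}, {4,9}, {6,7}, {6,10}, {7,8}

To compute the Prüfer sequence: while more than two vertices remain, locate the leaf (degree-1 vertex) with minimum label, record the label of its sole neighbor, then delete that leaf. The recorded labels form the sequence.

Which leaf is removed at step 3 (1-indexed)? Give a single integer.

Step 1: current leaves = {2,9,10}. Remove leaf 2 (neighbor: 5).
Step 2: current leaves = {9,10}. Remove leaf 9 (neighbor: 4).
Step 3: current leaves = {4,10}. Remove leaf 4 (neighbor: 5).

Answer: 4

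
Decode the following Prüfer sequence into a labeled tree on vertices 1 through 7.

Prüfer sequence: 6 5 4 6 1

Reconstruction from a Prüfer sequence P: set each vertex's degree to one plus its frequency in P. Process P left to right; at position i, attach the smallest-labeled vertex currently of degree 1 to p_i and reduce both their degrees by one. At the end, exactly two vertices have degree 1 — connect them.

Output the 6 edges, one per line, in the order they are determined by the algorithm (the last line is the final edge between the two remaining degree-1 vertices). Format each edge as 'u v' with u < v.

Answer: 2 6
3 5
4 5
4 6
1 6
1 7

Derivation:
Initial degrees: {1:2, 2:1, 3:1, 4:2, 5:2, 6:3, 7:1}
Step 1: smallest deg-1 vertex = 2, p_1 = 6. Add edge {2,6}. Now deg[2]=0, deg[6]=2.
Step 2: smallest deg-1 vertex = 3, p_2 = 5. Add edge {3,5}. Now deg[3]=0, deg[5]=1.
Step 3: smallest deg-1 vertex = 5, p_3 = 4. Add edge {4,5}. Now deg[5]=0, deg[4]=1.
Step 4: smallest deg-1 vertex = 4, p_4 = 6. Add edge {4,6}. Now deg[4]=0, deg[6]=1.
Step 5: smallest deg-1 vertex = 6, p_5 = 1. Add edge {1,6}. Now deg[6]=0, deg[1]=1.
Final: two remaining deg-1 vertices are 1, 7. Add edge {1,7}.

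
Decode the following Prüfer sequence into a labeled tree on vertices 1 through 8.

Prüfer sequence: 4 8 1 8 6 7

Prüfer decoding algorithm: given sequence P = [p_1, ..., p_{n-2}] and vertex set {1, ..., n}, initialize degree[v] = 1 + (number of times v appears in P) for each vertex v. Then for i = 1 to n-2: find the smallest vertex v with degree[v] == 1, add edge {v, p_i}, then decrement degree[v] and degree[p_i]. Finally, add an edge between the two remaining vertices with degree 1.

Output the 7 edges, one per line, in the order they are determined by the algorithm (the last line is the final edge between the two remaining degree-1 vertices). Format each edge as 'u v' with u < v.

Answer: 2 4
3 8
1 4
1 8
5 6
6 7
7 8

Derivation:
Initial degrees: {1:2, 2:1, 3:1, 4:2, 5:1, 6:2, 7:2, 8:3}
Step 1: smallest deg-1 vertex = 2, p_1 = 4. Add edge {2,4}. Now deg[2]=0, deg[4]=1.
Step 2: smallest deg-1 vertex = 3, p_2 = 8. Add edge {3,8}. Now deg[3]=0, deg[8]=2.
Step 3: smallest deg-1 vertex = 4, p_3 = 1. Add edge {1,4}. Now deg[4]=0, deg[1]=1.
Step 4: smallest deg-1 vertex = 1, p_4 = 8. Add edge {1,8}. Now deg[1]=0, deg[8]=1.
Step 5: smallest deg-1 vertex = 5, p_5 = 6. Add edge {5,6}. Now deg[5]=0, deg[6]=1.
Step 6: smallest deg-1 vertex = 6, p_6 = 7. Add edge {6,7}. Now deg[6]=0, deg[7]=1.
Final: two remaining deg-1 vertices are 7, 8. Add edge {7,8}.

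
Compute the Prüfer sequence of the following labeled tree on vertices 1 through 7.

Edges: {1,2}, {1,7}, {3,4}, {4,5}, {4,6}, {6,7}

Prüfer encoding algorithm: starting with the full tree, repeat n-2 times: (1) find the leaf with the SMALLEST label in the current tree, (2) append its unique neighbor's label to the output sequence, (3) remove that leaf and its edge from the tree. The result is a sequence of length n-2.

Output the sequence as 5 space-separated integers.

Answer: 1 7 4 4 6

Derivation:
Step 1: leaves = {2,3,5}. Remove smallest leaf 2, emit neighbor 1.
Step 2: leaves = {1,3,5}. Remove smallest leaf 1, emit neighbor 7.
Step 3: leaves = {3,5,7}. Remove smallest leaf 3, emit neighbor 4.
Step 4: leaves = {5,7}. Remove smallest leaf 5, emit neighbor 4.
Step 5: leaves = {4,7}. Remove smallest leaf 4, emit neighbor 6.
Done: 2 vertices remain (6, 7). Sequence = [1 7 4 4 6]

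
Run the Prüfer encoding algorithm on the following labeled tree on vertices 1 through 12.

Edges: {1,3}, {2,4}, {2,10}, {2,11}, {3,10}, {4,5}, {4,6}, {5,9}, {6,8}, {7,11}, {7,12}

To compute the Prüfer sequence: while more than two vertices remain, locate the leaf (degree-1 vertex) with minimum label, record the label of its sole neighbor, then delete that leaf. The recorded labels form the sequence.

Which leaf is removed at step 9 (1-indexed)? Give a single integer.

Step 1: current leaves = {1,8,9,12}. Remove leaf 1 (neighbor: 3).
Step 2: current leaves = {3,8,9,12}. Remove leaf 3 (neighbor: 10).
Step 3: current leaves = {8,9,10,12}. Remove leaf 8 (neighbor: 6).
Step 4: current leaves = {6,9,10,12}. Remove leaf 6 (neighbor: 4).
Step 5: current leaves = {9,10,12}. Remove leaf 9 (neighbor: 5).
Step 6: current leaves = {5,10,12}. Remove leaf 5 (neighbor: 4).
Step 7: current leaves = {4,10,12}. Remove leaf 4 (neighbor: 2).
Step 8: current leaves = {10,12}. Remove leaf 10 (neighbor: 2).
Step 9: current leaves = {2,12}. Remove leaf 2 (neighbor: 11).

Answer: 2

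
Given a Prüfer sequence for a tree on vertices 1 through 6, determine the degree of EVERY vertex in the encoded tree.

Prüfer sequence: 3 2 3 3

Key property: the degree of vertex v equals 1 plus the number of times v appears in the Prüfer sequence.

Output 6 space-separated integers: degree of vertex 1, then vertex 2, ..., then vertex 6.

p_1 = 3: count[3] becomes 1
p_2 = 2: count[2] becomes 1
p_3 = 3: count[3] becomes 2
p_4 = 3: count[3] becomes 3
Degrees (1 + count): deg[1]=1+0=1, deg[2]=1+1=2, deg[3]=1+3=4, deg[4]=1+0=1, deg[5]=1+0=1, deg[6]=1+0=1

Answer: 1 2 4 1 1 1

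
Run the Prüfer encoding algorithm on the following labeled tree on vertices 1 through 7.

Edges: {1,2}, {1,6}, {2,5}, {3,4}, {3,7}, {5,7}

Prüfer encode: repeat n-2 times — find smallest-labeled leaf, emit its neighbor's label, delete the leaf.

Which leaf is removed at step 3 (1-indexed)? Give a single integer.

Answer: 6

Derivation:
Step 1: current leaves = {4,6}. Remove leaf 4 (neighbor: 3).
Step 2: current leaves = {3,6}. Remove leaf 3 (neighbor: 7).
Step 3: current leaves = {6,7}. Remove leaf 6 (neighbor: 1).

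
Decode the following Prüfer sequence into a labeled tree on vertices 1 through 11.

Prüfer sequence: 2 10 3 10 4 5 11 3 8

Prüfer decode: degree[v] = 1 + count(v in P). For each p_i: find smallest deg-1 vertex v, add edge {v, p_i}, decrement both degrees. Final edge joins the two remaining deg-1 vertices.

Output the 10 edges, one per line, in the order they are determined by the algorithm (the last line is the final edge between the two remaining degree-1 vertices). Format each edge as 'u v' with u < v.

Initial degrees: {1:1, 2:2, 3:3, 4:2, 5:2, 6:1, 7:1, 8:2, 9:1, 10:3, 11:2}
Step 1: smallest deg-1 vertex = 1, p_1 = 2. Add edge {1,2}. Now deg[1]=0, deg[2]=1.
Step 2: smallest deg-1 vertex = 2, p_2 = 10. Add edge {2,10}. Now deg[2]=0, deg[10]=2.
Step 3: smallest deg-1 vertex = 6, p_3 = 3. Add edge {3,6}. Now deg[6]=0, deg[3]=2.
Step 4: smallest deg-1 vertex = 7, p_4 = 10. Add edge {7,10}. Now deg[7]=0, deg[10]=1.
Step 5: smallest deg-1 vertex = 9, p_5 = 4. Add edge {4,9}. Now deg[9]=0, deg[4]=1.
Step 6: smallest deg-1 vertex = 4, p_6 = 5. Add edge {4,5}. Now deg[4]=0, deg[5]=1.
Step 7: smallest deg-1 vertex = 5, p_7 = 11. Add edge {5,11}. Now deg[5]=0, deg[11]=1.
Step 8: smallest deg-1 vertex = 10, p_8 = 3. Add edge {3,10}. Now deg[10]=0, deg[3]=1.
Step 9: smallest deg-1 vertex = 3, p_9 = 8. Add edge {3,8}. Now deg[3]=0, deg[8]=1.
Final: two remaining deg-1 vertices are 8, 11. Add edge {8,11}.

Answer: 1 2
2 10
3 6
7 10
4 9
4 5
5 11
3 10
3 8
8 11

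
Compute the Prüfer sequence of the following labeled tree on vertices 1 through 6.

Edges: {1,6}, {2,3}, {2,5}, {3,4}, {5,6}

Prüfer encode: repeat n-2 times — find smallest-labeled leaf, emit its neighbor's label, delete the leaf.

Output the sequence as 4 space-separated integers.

Step 1: leaves = {1,4}. Remove smallest leaf 1, emit neighbor 6.
Step 2: leaves = {4,6}. Remove smallest leaf 4, emit neighbor 3.
Step 3: leaves = {3,6}. Remove smallest leaf 3, emit neighbor 2.
Step 4: leaves = {2,6}. Remove smallest leaf 2, emit neighbor 5.
Done: 2 vertices remain (5, 6). Sequence = [6 3 2 5]

Answer: 6 3 2 5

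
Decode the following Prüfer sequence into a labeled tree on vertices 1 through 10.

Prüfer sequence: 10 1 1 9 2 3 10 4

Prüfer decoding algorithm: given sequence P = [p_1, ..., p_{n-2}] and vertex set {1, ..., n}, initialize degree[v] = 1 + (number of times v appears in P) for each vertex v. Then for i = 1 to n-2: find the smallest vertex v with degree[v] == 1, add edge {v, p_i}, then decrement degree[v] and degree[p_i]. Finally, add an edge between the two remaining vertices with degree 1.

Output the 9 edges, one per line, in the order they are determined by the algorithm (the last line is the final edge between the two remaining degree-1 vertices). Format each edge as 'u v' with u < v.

Initial degrees: {1:3, 2:2, 3:2, 4:2, 5:1, 6:1, 7:1, 8:1, 9:2, 10:3}
Step 1: smallest deg-1 vertex = 5, p_1 = 10. Add edge {5,10}. Now deg[5]=0, deg[10]=2.
Step 2: smallest deg-1 vertex = 6, p_2 = 1. Add edge {1,6}. Now deg[6]=0, deg[1]=2.
Step 3: smallest deg-1 vertex = 7, p_3 = 1. Add edge {1,7}. Now deg[7]=0, deg[1]=1.
Step 4: smallest deg-1 vertex = 1, p_4 = 9. Add edge {1,9}. Now deg[1]=0, deg[9]=1.
Step 5: smallest deg-1 vertex = 8, p_5 = 2. Add edge {2,8}. Now deg[8]=0, deg[2]=1.
Step 6: smallest deg-1 vertex = 2, p_6 = 3. Add edge {2,3}. Now deg[2]=0, deg[3]=1.
Step 7: smallest deg-1 vertex = 3, p_7 = 10. Add edge {3,10}. Now deg[3]=0, deg[10]=1.
Step 8: smallest deg-1 vertex = 9, p_8 = 4. Add edge {4,9}. Now deg[9]=0, deg[4]=1.
Final: two remaining deg-1 vertices are 4, 10. Add edge {4,10}.

Answer: 5 10
1 6
1 7
1 9
2 8
2 3
3 10
4 9
4 10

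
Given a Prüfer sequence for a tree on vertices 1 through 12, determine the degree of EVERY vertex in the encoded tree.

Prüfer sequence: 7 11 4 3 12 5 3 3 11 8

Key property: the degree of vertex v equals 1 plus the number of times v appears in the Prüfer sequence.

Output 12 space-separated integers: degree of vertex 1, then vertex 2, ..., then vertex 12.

p_1 = 7: count[7] becomes 1
p_2 = 11: count[11] becomes 1
p_3 = 4: count[4] becomes 1
p_4 = 3: count[3] becomes 1
p_5 = 12: count[12] becomes 1
p_6 = 5: count[5] becomes 1
p_7 = 3: count[3] becomes 2
p_8 = 3: count[3] becomes 3
p_9 = 11: count[11] becomes 2
p_10 = 8: count[8] becomes 1
Degrees (1 + count): deg[1]=1+0=1, deg[2]=1+0=1, deg[3]=1+3=4, deg[4]=1+1=2, deg[5]=1+1=2, deg[6]=1+0=1, deg[7]=1+1=2, deg[8]=1+1=2, deg[9]=1+0=1, deg[10]=1+0=1, deg[11]=1+2=3, deg[12]=1+1=2

Answer: 1 1 4 2 2 1 2 2 1 1 3 2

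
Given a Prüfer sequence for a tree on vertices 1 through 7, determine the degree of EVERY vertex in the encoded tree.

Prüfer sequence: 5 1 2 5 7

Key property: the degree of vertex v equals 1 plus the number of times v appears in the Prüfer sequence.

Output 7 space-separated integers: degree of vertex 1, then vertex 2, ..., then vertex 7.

p_1 = 5: count[5] becomes 1
p_2 = 1: count[1] becomes 1
p_3 = 2: count[2] becomes 1
p_4 = 5: count[5] becomes 2
p_5 = 7: count[7] becomes 1
Degrees (1 + count): deg[1]=1+1=2, deg[2]=1+1=2, deg[3]=1+0=1, deg[4]=1+0=1, deg[5]=1+2=3, deg[6]=1+0=1, deg[7]=1+1=2

Answer: 2 2 1 1 3 1 2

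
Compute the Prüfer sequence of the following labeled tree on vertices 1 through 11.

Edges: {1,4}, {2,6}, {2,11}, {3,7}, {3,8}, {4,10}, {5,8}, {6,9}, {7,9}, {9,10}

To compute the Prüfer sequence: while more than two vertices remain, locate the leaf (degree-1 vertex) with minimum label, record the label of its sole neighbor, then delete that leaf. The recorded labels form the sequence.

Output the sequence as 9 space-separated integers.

Step 1: leaves = {1,5,11}. Remove smallest leaf 1, emit neighbor 4.
Step 2: leaves = {4,5,11}. Remove smallest leaf 4, emit neighbor 10.
Step 3: leaves = {5,10,11}. Remove smallest leaf 5, emit neighbor 8.
Step 4: leaves = {8,10,11}. Remove smallest leaf 8, emit neighbor 3.
Step 5: leaves = {3,10,11}. Remove smallest leaf 3, emit neighbor 7.
Step 6: leaves = {7,10,11}. Remove smallest leaf 7, emit neighbor 9.
Step 7: leaves = {10,11}. Remove smallest leaf 10, emit neighbor 9.
Step 8: leaves = {9,11}. Remove smallest leaf 9, emit neighbor 6.
Step 9: leaves = {6,11}. Remove smallest leaf 6, emit neighbor 2.
Done: 2 vertices remain (2, 11). Sequence = [4 10 8 3 7 9 9 6 2]

Answer: 4 10 8 3 7 9 9 6 2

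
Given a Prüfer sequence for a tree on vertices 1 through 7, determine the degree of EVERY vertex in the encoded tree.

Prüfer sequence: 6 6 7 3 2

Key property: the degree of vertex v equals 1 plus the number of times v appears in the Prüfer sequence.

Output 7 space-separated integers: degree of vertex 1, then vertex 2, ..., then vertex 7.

p_1 = 6: count[6] becomes 1
p_2 = 6: count[6] becomes 2
p_3 = 7: count[7] becomes 1
p_4 = 3: count[3] becomes 1
p_5 = 2: count[2] becomes 1
Degrees (1 + count): deg[1]=1+0=1, deg[2]=1+1=2, deg[3]=1+1=2, deg[4]=1+0=1, deg[5]=1+0=1, deg[6]=1+2=3, deg[7]=1+1=2

Answer: 1 2 2 1 1 3 2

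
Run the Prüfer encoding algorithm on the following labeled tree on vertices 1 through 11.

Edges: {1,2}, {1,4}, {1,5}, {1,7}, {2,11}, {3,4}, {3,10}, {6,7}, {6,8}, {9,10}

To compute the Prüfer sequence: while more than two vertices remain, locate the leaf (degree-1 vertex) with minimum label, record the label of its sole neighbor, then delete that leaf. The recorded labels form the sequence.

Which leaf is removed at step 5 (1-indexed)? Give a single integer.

Answer: 9

Derivation:
Step 1: current leaves = {5,8,9,11}. Remove leaf 5 (neighbor: 1).
Step 2: current leaves = {8,9,11}. Remove leaf 8 (neighbor: 6).
Step 3: current leaves = {6,9,11}. Remove leaf 6 (neighbor: 7).
Step 4: current leaves = {7,9,11}. Remove leaf 7 (neighbor: 1).
Step 5: current leaves = {9,11}. Remove leaf 9 (neighbor: 10).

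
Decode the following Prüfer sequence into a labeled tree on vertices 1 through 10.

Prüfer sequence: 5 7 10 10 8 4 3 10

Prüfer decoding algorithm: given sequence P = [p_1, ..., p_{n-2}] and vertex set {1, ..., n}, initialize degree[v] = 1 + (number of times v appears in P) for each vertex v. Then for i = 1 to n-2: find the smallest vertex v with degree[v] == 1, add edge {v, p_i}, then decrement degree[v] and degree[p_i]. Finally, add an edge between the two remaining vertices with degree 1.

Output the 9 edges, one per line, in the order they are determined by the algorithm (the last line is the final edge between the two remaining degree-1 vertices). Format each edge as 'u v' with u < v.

Answer: 1 5
2 7
5 10
6 10
7 8
4 8
3 4
3 10
9 10

Derivation:
Initial degrees: {1:1, 2:1, 3:2, 4:2, 5:2, 6:1, 7:2, 8:2, 9:1, 10:4}
Step 1: smallest deg-1 vertex = 1, p_1 = 5. Add edge {1,5}. Now deg[1]=0, deg[5]=1.
Step 2: smallest deg-1 vertex = 2, p_2 = 7. Add edge {2,7}. Now deg[2]=0, deg[7]=1.
Step 3: smallest deg-1 vertex = 5, p_3 = 10. Add edge {5,10}. Now deg[5]=0, deg[10]=3.
Step 4: smallest deg-1 vertex = 6, p_4 = 10. Add edge {6,10}. Now deg[6]=0, deg[10]=2.
Step 5: smallest deg-1 vertex = 7, p_5 = 8. Add edge {7,8}. Now deg[7]=0, deg[8]=1.
Step 6: smallest deg-1 vertex = 8, p_6 = 4. Add edge {4,8}. Now deg[8]=0, deg[4]=1.
Step 7: smallest deg-1 vertex = 4, p_7 = 3. Add edge {3,4}. Now deg[4]=0, deg[3]=1.
Step 8: smallest deg-1 vertex = 3, p_8 = 10. Add edge {3,10}. Now deg[3]=0, deg[10]=1.
Final: two remaining deg-1 vertices are 9, 10. Add edge {9,10}.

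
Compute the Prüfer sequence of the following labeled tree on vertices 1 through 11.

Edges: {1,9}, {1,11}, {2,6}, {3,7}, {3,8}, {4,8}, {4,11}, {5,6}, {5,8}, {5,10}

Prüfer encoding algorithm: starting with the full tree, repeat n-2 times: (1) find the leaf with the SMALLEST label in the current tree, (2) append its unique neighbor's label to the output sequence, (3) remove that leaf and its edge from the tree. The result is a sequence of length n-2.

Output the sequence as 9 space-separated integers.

Answer: 6 5 3 8 1 11 5 8 4

Derivation:
Step 1: leaves = {2,7,9,10}. Remove smallest leaf 2, emit neighbor 6.
Step 2: leaves = {6,7,9,10}. Remove smallest leaf 6, emit neighbor 5.
Step 3: leaves = {7,9,10}. Remove smallest leaf 7, emit neighbor 3.
Step 4: leaves = {3,9,10}. Remove smallest leaf 3, emit neighbor 8.
Step 5: leaves = {9,10}. Remove smallest leaf 9, emit neighbor 1.
Step 6: leaves = {1,10}. Remove smallest leaf 1, emit neighbor 11.
Step 7: leaves = {10,11}. Remove smallest leaf 10, emit neighbor 5.
Step 8: leaves = {5,11}. Remove smallest leaf 5, emit neighbor 8.
Step 9: leaves = {8,11}. Remove smallest leaf 8, emit neighbor 4.
Done: 2 vertices remain (4, 11). Sequence = [6 5 3 8 1 11 5 8 4]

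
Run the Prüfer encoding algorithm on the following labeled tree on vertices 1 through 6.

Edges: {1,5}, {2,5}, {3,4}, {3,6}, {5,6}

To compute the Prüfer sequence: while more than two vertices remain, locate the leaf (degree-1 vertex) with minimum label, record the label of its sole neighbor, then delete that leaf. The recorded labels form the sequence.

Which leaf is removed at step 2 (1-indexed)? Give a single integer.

Answer: 2

Derivation:
Step 1: current leaves = {1,2,4}. Remove leaf 1 (neighbor: 5).
Step 2: current leaves = {2,4}. Remove leaf 2 (neighbor: 5).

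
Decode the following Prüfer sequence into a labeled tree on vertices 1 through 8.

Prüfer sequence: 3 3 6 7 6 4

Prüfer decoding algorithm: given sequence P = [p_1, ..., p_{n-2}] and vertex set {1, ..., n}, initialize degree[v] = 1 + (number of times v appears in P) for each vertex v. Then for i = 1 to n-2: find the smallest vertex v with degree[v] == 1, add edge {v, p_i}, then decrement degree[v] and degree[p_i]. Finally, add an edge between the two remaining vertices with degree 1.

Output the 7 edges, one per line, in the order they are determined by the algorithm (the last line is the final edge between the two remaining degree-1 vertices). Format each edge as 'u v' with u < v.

Initial degrees: {1:1, 2:1, 3:3, 4:2, 5:1, 6:3, 7:2, 8:1}
Step 1: smallest deg-1 vertex = 1, p_1 = 3. Add edge {1,3}. Now deg[1]=0, deg[3]=2.
Step 2: smallest deg-1 vertex = 2, p_2 = 3. Add edge {2,3}. Now deg[2]=0, deg[3]=1.
Step 3: smallest deg-1 vertex = 3, p_3 = 6. Add edge {3,6}. Now deg[3]=0, deg[6]=2.
Step 4: smallest deg-1 vertex = 5, p_4 = 7. Add edge {5,7}. Now deg[5]=0, deg[7]=1.
Step 5: smallest deg-1 vertex = 7, p_5 = 6. Add edge {6,7}. Now deg[7]=0, deg[6]=1.
Step 6: smallest deg-1 vertex = 6, p_6 = 4. Add edge {4,6}. Now deg[6]=0, deg[4]=1.
Final: two remaining deg-1 vertices are 4, 8. Add edge {4,8}.

Answer: 1 3
2 3
3 6
5 7
6 7
4 6
4 8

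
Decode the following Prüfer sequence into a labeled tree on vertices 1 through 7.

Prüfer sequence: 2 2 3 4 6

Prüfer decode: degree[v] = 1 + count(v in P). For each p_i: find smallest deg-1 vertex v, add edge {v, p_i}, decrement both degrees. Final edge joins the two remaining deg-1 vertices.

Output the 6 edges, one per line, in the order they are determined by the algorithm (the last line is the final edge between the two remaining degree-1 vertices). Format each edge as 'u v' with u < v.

Answer: 1 2
2 5
2 3
3 4
4 6
6 7

Derivation:
Initial degrees: {1:1, 2:3, 3:2, 4:2, 5:1, 6:2, 7:1}
Step 1: smallest deg-1 vertex = 1, p_1 = 2. Add edge {1,2}. Now deg[1]=0, deg[2]=2.
Step 2: smallest deg-1 vertex = 5, p_2 = 2. Add edge {2,5}. Now deg[5]=0, deg[2]=1.
Step 3: smallest deg-1 vertex = 2, p_3 = 3. Add edge {2,3}. Now deg[2]=0, deg[3]=1.
Step 4: smallest deg-1 vertex = 3, p_4 = 4. Add edge {3,4}. Now deg[3]=0, deg[4]=1.
Step 5: smallest deg-1 vertex = 4, p_5 = 6. Add edge {4,6}. Now deg[4]=0, deg[6]=1.
Final: two remaining deg-1 vertices are 6, 7. Add edge {6,7}.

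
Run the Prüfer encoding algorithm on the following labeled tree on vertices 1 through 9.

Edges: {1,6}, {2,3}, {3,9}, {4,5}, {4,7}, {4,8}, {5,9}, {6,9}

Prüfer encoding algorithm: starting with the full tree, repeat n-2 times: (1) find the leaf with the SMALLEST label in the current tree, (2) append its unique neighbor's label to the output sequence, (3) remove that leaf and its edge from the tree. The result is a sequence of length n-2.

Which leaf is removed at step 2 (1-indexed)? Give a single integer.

Step 1: current leaves = {1,2,7,8}. Remove leaf 1 (neighbor: 6).
Step 2: current leaves = {2,6,7,8}. Remove leaf 2 (neighbor: 3).

Answer: 2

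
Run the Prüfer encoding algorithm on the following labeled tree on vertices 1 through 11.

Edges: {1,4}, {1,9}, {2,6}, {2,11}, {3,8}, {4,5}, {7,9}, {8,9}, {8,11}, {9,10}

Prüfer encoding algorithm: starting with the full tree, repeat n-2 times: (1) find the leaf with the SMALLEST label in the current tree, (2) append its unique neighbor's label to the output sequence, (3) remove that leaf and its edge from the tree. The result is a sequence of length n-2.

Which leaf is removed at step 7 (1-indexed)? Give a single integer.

Answer: 7

Derivation:
Step 1: current leaves = {3,5,6,7,10}. Remove leaf 3 (neighbor: 8).
Step 2: current leaves = {5,6,7,10}. Remove leaf 5 (neighbor: 4).
Step 3: current leaves = {4,6,7,10}. Remove leaf 4 (neighbor: 1).
Step 4: current leaves = {1,6,7,10}. Remove leaf 1 (neighbor: 9).
Step 5: current leaves = {6,7,10}. Remove leaf 6 (neighbor: 2).
Step 6: current leaves = {2,7,10}. Remove leaf 2 (neighbor: 11).
Step 7: current leaves = {7,10,11}. Remove leaf 7 (neighbor: 9).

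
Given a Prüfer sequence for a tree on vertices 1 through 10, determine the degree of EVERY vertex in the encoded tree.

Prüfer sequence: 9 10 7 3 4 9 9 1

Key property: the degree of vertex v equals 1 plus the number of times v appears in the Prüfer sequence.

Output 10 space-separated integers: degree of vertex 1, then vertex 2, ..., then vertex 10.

Answer: 2 1 2 2 1 1 2 1 4 2

Derivation:
p_1 = 9: count[9] becomes 1
p_2 = 10: count[10] becomes 1
p_3 = 7: count[7] becomes 1
p_4 = 3: count[3] becomes 1
p_5 = 4: count[4] becomes 1
p_6 = 9: count[9] becomes 2
p_7 = 9: count[9] becomes 3
p_8 = 1: count[1] becomes 1
Degrees (1 + count): deg[1]=1+1=2, deg[2]=1+0=1, deg[3]=1+1=2, deg[4]=1+1=2, deg[5]=1+0=1, deg[6]=1+0=1, deg[7]=1+1=2, deg[8]=1+0=1, deg[9]=1+3=4, deg[10]=1+1=2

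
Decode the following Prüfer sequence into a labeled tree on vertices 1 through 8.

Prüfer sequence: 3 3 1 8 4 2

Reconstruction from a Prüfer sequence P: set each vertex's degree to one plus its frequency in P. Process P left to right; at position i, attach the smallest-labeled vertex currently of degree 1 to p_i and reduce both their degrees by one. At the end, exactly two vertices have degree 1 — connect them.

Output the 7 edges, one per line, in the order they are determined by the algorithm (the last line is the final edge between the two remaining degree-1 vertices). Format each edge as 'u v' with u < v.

Initial degrees: {1:2, 2:2, 3:3, 4:2, 5:1, 6:1, 7:1, 8:2}
Step 1: smallest deg-1 vertex = 5, p_1 = 3. Add edge {3,5}. Now deg[5]=0, deg[3]=2.
Step 2: smallest deg-1 vertex = 6, p_2 = 3. Add edge {3,6}. Now deg[6]=0, deg[3]=1.
Step 3: smallest deg-1 vertex = 3, p_3 = 1. Add edge {1,3}. Now deg[3]=0, deg[1]=1.
Step 4: smallest deg-1 vertex = 1, p_4 = 8. Add edge {1,8}. Now deg[1]=0, deg[8]=1.
Step 5: smallest deg-1 vertex = 7, p_5 = 4. Add edge {4,7}. Now deg[7]=0, deg[4]=1.
Step 6: smallest deg-1 vertex = 4, p_6 = 2. Add edge {2,4}. Now deg[4]=0, deg[2]=1.
Final: two remaining deg-1 vertices are 2, 8. Add edge {2,8}.

Answer: 3 5
3 6
1 3
1 8
4 7
2 4
2 8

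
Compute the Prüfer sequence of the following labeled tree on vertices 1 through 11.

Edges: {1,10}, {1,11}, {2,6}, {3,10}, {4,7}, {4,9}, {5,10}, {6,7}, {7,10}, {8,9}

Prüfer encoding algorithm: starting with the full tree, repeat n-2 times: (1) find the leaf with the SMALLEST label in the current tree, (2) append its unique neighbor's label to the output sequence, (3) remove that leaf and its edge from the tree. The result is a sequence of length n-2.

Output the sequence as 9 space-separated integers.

Step 1: leaves = {2,3,5,8,11}. Remove smallest leaf 2, emit neighbor 6.
Step 2: leaves = {3,5,6,8,11}. Remove smallest leaf 3, emit neighbor 10.
Step 3: leaves = {5,6,8,11}. Remove smallest leaf 5, emit neighbor 10.
Step 4: leaves = {6,8,11}. Remove smallest leaf 6, emit neighbor 7.
Step 5: leaves = {8,11}. Remove smallest leaf 8, emit neighbor 9.
Step 6: leaves = {9,11}. Remove smallest leaf 9, emit neighbor 4.
Step 7: leaves = {4,11}. Remove smallest leaf 4, emit neighbor 7.
Step 8: leaves = {7,11}. Remove smallest leaf 7, emit neighbor 10.
Step 9: leaves = {10,11}. Remove smallest leaf 10, emit neighbor 1.
Done: 2 vertices remain (1, 11). Sequence = [6 10 10 7 9 4 7 10 1]

Answer: 6 10 10 7 9 4 7 10 1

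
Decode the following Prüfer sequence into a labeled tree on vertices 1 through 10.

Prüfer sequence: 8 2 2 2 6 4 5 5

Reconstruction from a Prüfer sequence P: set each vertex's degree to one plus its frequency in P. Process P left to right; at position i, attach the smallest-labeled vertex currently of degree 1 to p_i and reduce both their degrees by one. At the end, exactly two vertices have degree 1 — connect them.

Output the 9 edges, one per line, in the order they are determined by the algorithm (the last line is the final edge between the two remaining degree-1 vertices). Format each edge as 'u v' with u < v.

Initial degrees: {1:1, 2:4, 3:1, 4:2, 5:3, 6:2, 7:1, 8:2, 9:1, 10:1}
Step 1: smallest deg-1 vertex = 1, p_1 = 8. Add edge {1,8}. Now deg[1]=0, deg[8]=1.
Step 2: smallest deg-1 vertex = 3, p_2 = 2. Add edge {2,3}. Now deg[3]=0, deg[2]=3.
Step 3: smallest deg-1 vertex = 7, p_3 = 2. Add edge {2,7}. Now deg[7]=0, deg[2]=2.
Step 4: smallest deg-1 vertex = 8, p_4 = 2. Add edge {2,8}. Now deg[8]=0, deg[2]=1.
Step 5: smallest deg-1 vertex = 2, p_5 = 6. Add edge {2,6}. Now deg[2]=0, deg[6]=1.
Step 6: smallest deg-1 vertex = 6, p_6 = 4. Add edge {4,6}. Now deg[6]=0, deg[4]=1.
Step 7: smallest deg-1 vertex = 4, p_7 = 5. Add edge {4,5}. Now deg[4]=0, deg[5]=2.
Step 8: smallest deg-1 vertex = 9, p_8 = 5. Add edge {5,9}. Now deg[9]=0, deg[5]=1.
Final: two remaining deg-1 vertices are 5, 10. Add edge {5,10}.

Answer: 1 8
2 3
2 7
2 8
2 6
4 6
4 5
5 9
5 10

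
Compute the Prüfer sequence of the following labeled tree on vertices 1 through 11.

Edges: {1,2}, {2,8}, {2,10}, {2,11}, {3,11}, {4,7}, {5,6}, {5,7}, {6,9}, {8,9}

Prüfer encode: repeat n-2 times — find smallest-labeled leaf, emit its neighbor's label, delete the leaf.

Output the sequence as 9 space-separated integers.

Answer: 2 11 7 5 6 9 8 2 2

Derivation:
Step 1: leaves = {1,3,4,10}. Remove smallest leaf 1, emit neighbor 2.
Step 2: leaves = {3,4,10}. Remove smallest leaf 3, emit neighbor 11.
Step 3: leaves = {4,10,11}. Remove smallest leaf 4, emit neighbor 7.
Step 4: leaves = {7,10,11}. Remove smallest leaf 7, emit neighbor 5.
Step 5: leaves = {5,10,11}. Remove smallest leaf 5, emit neighbor 6.
Step 6: leaves = {6,10,11}. Remove smallest leaf 6, emit neighbor 9.
Step 7: leaves = {9,10,11}. Remove smallest leaf 9, emit neighbor 8.
Step 8: leaves = {8,10,11}. Remove smallest leaf 8, emit neighbor 2.
Step 9: leaves = {10,11}. Remove smallest leaf 10, emit neighbor 2.
Done: 2 vertices remain (2, 11). Sequence = [2 11 7 5 6 9 8 2 2]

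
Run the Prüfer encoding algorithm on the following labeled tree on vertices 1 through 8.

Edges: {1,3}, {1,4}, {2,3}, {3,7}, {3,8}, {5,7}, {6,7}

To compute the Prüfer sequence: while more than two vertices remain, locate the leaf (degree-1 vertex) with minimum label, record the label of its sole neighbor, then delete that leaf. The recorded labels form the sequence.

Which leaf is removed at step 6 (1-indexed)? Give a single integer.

Step 1: current leaves = {2,4,5,6,8}. Remove leaf 2 (neighbor: 3).
Step 2: current leaves = {4,5,6,8}. Remove leaf 4 (neighbor: 1).
Step 3: current leaves = {1,5,6,8}. Remove leaf 1 (neighbor: 3).
Step 4: current leaves = {5,6,8}. Remove leaf 5 (neighbor: 7).
Step 5: current leaves = {6,8}. Remove leaf 6 (neighbor: 7).
Step 6: current leaves = {7,8}. Remove leaf 7 (neighbor: 3).

Answer: 7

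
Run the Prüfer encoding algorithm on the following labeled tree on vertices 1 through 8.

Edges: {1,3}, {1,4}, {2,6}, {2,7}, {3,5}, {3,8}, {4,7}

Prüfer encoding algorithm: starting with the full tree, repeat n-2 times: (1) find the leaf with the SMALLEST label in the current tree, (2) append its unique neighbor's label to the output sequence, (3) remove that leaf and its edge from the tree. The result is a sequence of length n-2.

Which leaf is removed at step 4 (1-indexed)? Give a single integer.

Step 1: current leaves = {5,6,8}. Remove leaf 5 (neighbor: 3).
Step 2: current leaves = {6,8}. Remove leaf 6 (neighbor: 2).
Step 3: current leaves = {2,8}. Remove leaf 2 (neighbor: 7).
Step 4: current leaves = {7,8}. Remove leaf 7 (neighbor: 4).

Answer: 7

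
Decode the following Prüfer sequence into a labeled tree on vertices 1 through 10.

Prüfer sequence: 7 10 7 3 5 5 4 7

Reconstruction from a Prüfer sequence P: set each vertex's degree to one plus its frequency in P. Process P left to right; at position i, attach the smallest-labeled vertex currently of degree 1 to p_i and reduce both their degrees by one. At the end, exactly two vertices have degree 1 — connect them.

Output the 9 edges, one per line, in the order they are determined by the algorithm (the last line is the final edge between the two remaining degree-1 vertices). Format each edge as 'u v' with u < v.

Initial degrees: {1:1, 2:1, 3:2, 4:2, 5:3, 6:1, 7:4, 8:1, 9:1, 10:2}
Step 1: smallest deg-1 vertex = 1, p_1 = 7. Add edge {1,7}. Now deg[1]=0, deg[7]=3.
Step 2: smallest deg-1 vertex = 2, p_2 = 10. Add edge {2,10}. Now deg[2]=0, deg[10]=1.
Step 3: smallest deg-1 vertex = 6, p_3 = 7. Add edge {6,7}. Now deg[6]=0, deg[7]=2.
Step 4: smallest deg-1 vertex = 8, p_4 = 3. Add edge {3,8}. Now deg[8]=0, deg[3]=1.
Step 5: smallest deg-1 vertex = 3, p_5 = 5. Add edge {3,5}. Now deg[3]=0, deg[5]=2.
Step 6: smallest deg-1 vertex = 9, p_6 = 5. Add edge {5,9}. Now deg[9]=0, deg[5]=1.
Step 7: smallest deg-1 vertex = 5, p_7 = 4. Add edge {4,5}. Now deg[5]=0, deg[4]=1.
Step 8: smallest deg-1 vertex = 4, p_8 = 7. Add edge {4,7}. Now deg[4]=0, deg[7]=1.
Final: two remaining deg-1 vertices are 7, 10. Add edge {7,10}.

Answer: 1 7
2 10
6 7
3 8
3 5
5 9
4 5
4 7
7 10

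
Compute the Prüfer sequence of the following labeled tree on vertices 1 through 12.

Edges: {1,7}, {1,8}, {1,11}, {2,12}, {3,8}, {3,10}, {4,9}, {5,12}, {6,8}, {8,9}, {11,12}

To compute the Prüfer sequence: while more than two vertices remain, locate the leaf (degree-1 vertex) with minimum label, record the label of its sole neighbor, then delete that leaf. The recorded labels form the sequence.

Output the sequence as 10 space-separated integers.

Answer: 12 9 12 8 1 8 3 8 1 11

Derivation:
Step 1: leaves = {2,4,5,6,7,10}. Remove smallest leaf 2, emit neighbor 12.
Step 2: leaves = {4,5,6,7,10}. Remove smallest leaf 4, emit neighbor 9.
Step 3: leaves = {5,6,7,9,10}. Remove smallest leaf 5, emit neighbor 12.
Step 4: leaves = {6,7,9,10,12}. Remove smallest leaf 6, emit neighbor 8.
Step 5: leaves = {7,9,10,12}. Remove smallest leaf 7, emit neighbor 1.
Step 6: leaves = {9,10,12}. Remove smallest leaf 9, emit neighbor 8.
Step 7: leaves = {10,12}. Remove smallest leaf 10, emit neighbor 3.
Step 8: leaves = {3,12}. Remove smallest leaf 3, emit neighbor 8.
Step 9: leaves = {8,12}. Remove smallest leaf 8, emit neighbor 1.
Step 10: leaves = {1,12}. Remove smallest leaf 1, emit neighbor 11.
Done: 2 vertices remain (11, 12). Sequence = [12 9 12 8 1 8 3 8 1 11]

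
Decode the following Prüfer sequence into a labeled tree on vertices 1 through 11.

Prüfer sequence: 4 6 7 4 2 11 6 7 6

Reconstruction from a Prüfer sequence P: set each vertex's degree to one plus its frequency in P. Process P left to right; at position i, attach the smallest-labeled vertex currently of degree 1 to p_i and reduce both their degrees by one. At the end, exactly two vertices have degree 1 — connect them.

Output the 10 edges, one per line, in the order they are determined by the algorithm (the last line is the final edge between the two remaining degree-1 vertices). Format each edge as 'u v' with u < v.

Answer: 1 4
3 6
5 7
4 8
2 4
2 11
6 9
7 10
6 7
6 11

Derivation:
Initial degrees: {1:1, 2:2, 3:1, 4:3, 5:1, 6:4, 7:3, 8:1, 9:1, 10:1, 11:2}
Step 1: smallest deg-1 vertex = 1, p_1 = 4. Add edge {1,4}. Now deg[1]=0, deg[4]=2.
Step 2: smallest deg-1 vertex = 3, p_2 = 6. Add edge {3,6}. Now deg[3]=0, deg[6]=3.
Step 3: smallest deg-1 vertex = 5, p_3 = 7. Add edge {5,7}. Now deg[5]=0, deg[7]=2.
Step 4: smallest deg-1 vertex = 8, p_4 = 4. Add edge {4,8}. Now deg[8]=0, deg[4]=1.
Step 5: smallest deg-1 vertex = 4, p_5 = 2. Add edge {2,4}. Now deg[4]=0, deg[2]=1.
Step 6: smallest deg-1 vertex = 2, p_6 = 11. Add edge {2,11}. Now deg[2]=0, deg[11]=1.
Step 7: smallest deg-1 vertex = 9, p_7 = 6. Add edge {6,9}. Now deg[9]=0, deg[6]=2.
Step 8: smallest deg-1 vertex = 10, p_8 = 7. Add edge {7,10}. Now deg[10]=0, deg[7]=1.
Step 9: smallest deg-1 vertex = 7, p_9 = 6. Add edge {6,7}. Now deg[7]=0, deg[6]=1.
Final: two remaining deg-1 vertices are 6, 11. Add edge {6,11}.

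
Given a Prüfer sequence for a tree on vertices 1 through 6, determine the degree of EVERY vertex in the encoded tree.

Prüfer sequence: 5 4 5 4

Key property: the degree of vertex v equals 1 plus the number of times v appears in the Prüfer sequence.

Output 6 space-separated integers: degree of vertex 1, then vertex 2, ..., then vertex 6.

Answer: 1 1 1 3 3 1

Derivation:
p_1 = 5: count[5] becomes 1
p_2 = 4: count[4] becomes 1
p_3 = 5: count[5] becomes 2
p_4 = 4: count[4] becomes 2
Degrees (1 + count): deg[1]=1+0=1, deg[2]=1+0=1, deg[3]=1+0=1, deg[4]=1+2=3, deg[5]=1+2=3, deg[6]=1+0=1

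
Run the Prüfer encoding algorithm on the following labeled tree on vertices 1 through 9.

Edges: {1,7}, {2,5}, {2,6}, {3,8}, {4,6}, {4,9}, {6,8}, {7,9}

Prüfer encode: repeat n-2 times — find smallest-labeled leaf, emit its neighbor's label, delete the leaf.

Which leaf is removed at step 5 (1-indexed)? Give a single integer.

Answer: 7

Derivation:
Step 1: current leaves = {1,3,5}. Remove leaf 1 (neighbor: 7).
Step 2: current leaves = {3,5,7}. Remove leaf 3 (neighbor: 8).
Step 3: current leaves = {5,7,8}. Remove leaf 5 (neighbor: 2).
Step 4: current leaves = {2,7,8}. Remove leaf 2 (neighbor: 6).
Step 5: current leaves = {7,8}. Remove leaf 7 (neighbor: 9).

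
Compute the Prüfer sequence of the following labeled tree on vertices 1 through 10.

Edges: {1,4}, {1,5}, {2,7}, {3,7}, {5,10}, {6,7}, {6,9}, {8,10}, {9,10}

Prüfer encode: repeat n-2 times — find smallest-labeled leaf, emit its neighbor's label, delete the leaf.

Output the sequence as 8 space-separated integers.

Step 1: leaves = {2,3,4,8}. Remove smallest leaf 2, emit neighbor 7.
Step 2: leaves = {3,4,8}. Remove smallest leaf 3, emit neighbor 7.
Step 3: leaves = {4,7,8}. Remove smallest leaf 4, emit neighbor 1.
Step 4: leaves = {1,7,8}. Remove smallest leaf 1, emit neighbor 5.
Step 5: leaves = {5,7,8}. Remove smallest leaf 5, emit neighbor 10.
Step 6: leaves = {7,8}. Remove smallest leaf 7, emit neighbor 6.
Step 7: leaves = {6,8}. Remove smallest leaf 6, emit neighbor 9.
Step 8: leaves = {8,9}. Remove smallest leaf 8, emit neighbor 10.
Done: 2 vertices remain (9, 10). Sequence = [7 7 1 5 10 6 9 10]

Answer: 7 7 1 5 10 6 9 10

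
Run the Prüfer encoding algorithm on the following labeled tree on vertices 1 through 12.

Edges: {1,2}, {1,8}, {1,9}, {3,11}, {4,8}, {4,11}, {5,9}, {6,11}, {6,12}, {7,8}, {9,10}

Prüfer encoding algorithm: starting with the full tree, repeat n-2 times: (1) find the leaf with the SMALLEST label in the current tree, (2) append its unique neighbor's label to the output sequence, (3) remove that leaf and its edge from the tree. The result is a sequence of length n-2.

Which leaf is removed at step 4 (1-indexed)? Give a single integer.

Step 1: current leaves = {2,3,5,7,10,12}. Remove leaf 2 (neighbor: 1).
Step 2: current leaves = {3,5,7,10,12}. Remove leaf 3 (neighbor: 11).
Step 3: current leaves = {5,7,10,12}. Remove leaf 5 (neighbor: 9).
Step 4: current leaves = {7,10,12}. Remove leaf 7 (neighbor: 8).

Answer: 7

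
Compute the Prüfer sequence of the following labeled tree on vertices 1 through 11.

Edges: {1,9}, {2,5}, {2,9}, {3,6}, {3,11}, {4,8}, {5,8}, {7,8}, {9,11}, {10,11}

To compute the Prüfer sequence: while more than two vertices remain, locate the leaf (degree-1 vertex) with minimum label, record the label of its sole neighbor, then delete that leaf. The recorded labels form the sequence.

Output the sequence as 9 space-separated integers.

Answer: 9 8 3 11 8 5 2 9 11

Derivation:
Step 1: leaves = {1,4,6,7,10}. Remove smallest leaf 1, emit neighbor 9.
Step 2: leaves = {4,6,7,10}. Remove smallest leaf 4, emit neighbor 8.
Step 3: leaves = {6,7,10}. Remove smallest leaf 6, emit neighbor 3.
Step 4: leaves = {3,7,10}. Remove smallest leaf 3, emit neighbor 11.
Step 5: leaves = {7,10}. Remove smallest leaf 7, emit neighbor 8.
Step 6: leaves = {8,10}. Remove smallest leaf 8, emit neighbor 5.
Step 7: leaves = {5,10}. Remove smallest leaf 5, emit neighbor 2.
Step 8: leaves = {2,10}. Remove smallest leaf 2, emit neighbor 9.
Step 9: leaves = {9,10}. Remove smallest leaf 9, emit neighbor 11.
Done: 2 vertices remain (10, 11). Sequence = [9 8 3 11 8 5 2 9 11]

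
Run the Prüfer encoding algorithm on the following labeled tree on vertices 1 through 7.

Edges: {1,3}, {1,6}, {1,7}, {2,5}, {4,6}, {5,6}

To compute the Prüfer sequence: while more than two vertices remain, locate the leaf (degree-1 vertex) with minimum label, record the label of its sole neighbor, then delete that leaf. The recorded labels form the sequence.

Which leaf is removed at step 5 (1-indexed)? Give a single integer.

Step 1: current leaves = {2,3,4,7}. Remove leaf 2 (neighbor: 5).
Step 2: current leaves = {3,4,5,7}. Remove leaf 3 (neighbor: 1).
Step 3: current leaves = {4,5,7}. Remove leaf 4 (neighbor: 6).
Step 4: current leaves = {5,7}. Remove leaf 5 (neighbor: 6).
Step 5: current leaves = {6,7}. Remove leaf 6 (neighbor: 1).

Answer: 6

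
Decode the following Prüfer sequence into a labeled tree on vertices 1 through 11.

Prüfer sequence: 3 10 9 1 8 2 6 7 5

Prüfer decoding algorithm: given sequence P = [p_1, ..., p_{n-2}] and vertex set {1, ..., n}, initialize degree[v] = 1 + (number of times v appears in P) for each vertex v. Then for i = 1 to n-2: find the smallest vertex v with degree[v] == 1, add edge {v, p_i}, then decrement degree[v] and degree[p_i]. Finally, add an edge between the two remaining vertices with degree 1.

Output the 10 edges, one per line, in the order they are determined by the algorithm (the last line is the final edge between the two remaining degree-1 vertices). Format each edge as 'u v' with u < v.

Initial degrees: {1:2, 2:2, 3:2, 4:1, 5:2, 6:2, 7:2, 8:2, 9:2, 10:2, 11:1}
Step 1: smallest deg-1 vertex = 4, p_1 = 3. Add edge {3,4}. Now deg[4]=0, deg[3]=1.
Step 2: smallest deg-1 vertex = 3, p_2 = 10. Add edge {3,10}. Now deg[3]=0, deg[10]=1.
Step 3: smallest deg-1 vertex = 10, p_3 = 9. Add edge {9,10}. Now deg[10]=0, deg[9]=1.
Step 4: smallest deg-1 vertex = 9, p_4 = 1. Add edge {1,9}. Now deg[9]=0, deg[1]=1.
Step 5: smallest deg-1 vertex = 1, p_5 = 8. Add edge {1,8}. Now deg[1]=0, deg[8]=1.
Step 6: smallest deg-1 vertex = 8, p_6 = 2. Add edge {2,8}. Now deg[8]=0, deg[2]=1.
Step 7: smallest deg-1 vertex = 2, p_7 = 6. Add edge {2,6}. Now deg[2]=0, deg[6]=1.
Step 8: smallest deg-1 vertex = 6, p_8 = 7. Add edge {6,7}. Now deg[6]=0, deg[7]=1.
Step 9: smallest deg-1 vertex = 7, p_9 = 5. Add edge {5,7}. Now deg[7]=0, deg[5]=1.
Final: two remaining deg-1 vertices are 5, 11. Add edge {5,11}.

Answer: 3 4
3 10
9 10
1 9
1 8
2 8
2 6
6 7
5 7
5 11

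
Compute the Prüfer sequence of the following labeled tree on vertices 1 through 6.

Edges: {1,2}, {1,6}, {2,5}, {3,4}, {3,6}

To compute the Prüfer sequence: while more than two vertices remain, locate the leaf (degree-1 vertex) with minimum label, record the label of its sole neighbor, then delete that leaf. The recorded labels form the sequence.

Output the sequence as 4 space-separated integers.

Answer: 3 6 2 1

Derivation:
Step 1: leaves = {4,5}. Remove smallest leaf 4, emit neighbor 3.
Step 2: leaves = {3,5}. Remove smallest leaf 3, emit neighbor 6.
Step 3: leaves = {5,6}. Remove smallest leaf 5, emit neighbor 2.
Step 4: leaves = {2,6}. Remove smallest leaf 2, emit neighbor 1.
Done: 2 vertices remain (1, 6). Sequence = [3 6 2 1]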